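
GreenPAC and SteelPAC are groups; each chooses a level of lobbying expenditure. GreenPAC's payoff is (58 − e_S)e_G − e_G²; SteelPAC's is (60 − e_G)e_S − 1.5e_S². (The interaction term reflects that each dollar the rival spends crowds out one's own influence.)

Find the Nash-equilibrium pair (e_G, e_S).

Expanding GreenPAC's payoff: 58e_G − e_Se_G − e_G².
∂π/∂e_G = 58 − e_S − 2e_G = 0, so e_G = 29 − 0.5e_S.
Likewise for SteelPAC: e_S = 20 − (1/3)e_G.
Plugging e_S into GreenPAC's best response: e_G = 29 − 0.5(20 − (1/3)e_G) ⇒ (5/6)e_G = 19, so e_G = 22.8.
Then e_S = 20 − (1/3)·22.8 = 12.4.

22.8, 12.4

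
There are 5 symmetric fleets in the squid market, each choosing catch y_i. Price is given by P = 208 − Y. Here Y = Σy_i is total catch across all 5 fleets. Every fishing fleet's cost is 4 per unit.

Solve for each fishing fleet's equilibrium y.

A representative fishing fleet's profit is π_i = y_i(208 − Y) − 4y_i, with Y = y_i + Σ_{j≠i} y_j.
First-order condition: 204 − 2y_i − Σ_{j≠i} y_j = 0.
Imposing symmetry (y_j = y for all j) turns Σ_{j≠i} y_j into 4y, so 204 = 6y and y = 34.

34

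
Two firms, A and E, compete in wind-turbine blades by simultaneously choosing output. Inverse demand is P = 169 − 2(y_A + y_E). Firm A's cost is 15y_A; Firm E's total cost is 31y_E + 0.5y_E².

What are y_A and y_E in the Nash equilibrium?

30.875, 15.25

Firm A's profit: π = y_A(169 − 2(y_A + y_E)) − 15y_A.
∂π/∂y_A = 154 − 4y_A − 2y_E = 0, so y_A = 38.5 − 0.5y_E.
For E: ∂π/∂y_E = 138 − 5y_E − 2y_A = 0 ⇒ y_E = 27.6 − 0.4y_A.
Plugging y_E into A's best response: y_A = 38.5 − 0.5(27.6 − 0.4y_A) ⇒ 0.8y_A = 24.7, so y_A = 30.875.
Then y_E = 27.6 − 0.4·30.875 = 15.25.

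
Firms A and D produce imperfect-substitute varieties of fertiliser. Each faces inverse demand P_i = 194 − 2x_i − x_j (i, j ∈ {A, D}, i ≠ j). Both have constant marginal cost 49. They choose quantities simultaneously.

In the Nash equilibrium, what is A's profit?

Firm A's profit: π = x_A(194 − 2x_A − x_D) − 49x_A.
∂π/∂x_A = 145 − 4x_A − x_D = 0 ⇒ x_A = 36.25 − 0.25x_D.
By symmetry x_D = x_A; substituting into the reaction function, 1.25x_A = 36.25 and x_A = 29.
P_A = 194 − 2·29 − 29 = 107.
Profit = (107 − 49)·29 = 1682.

1682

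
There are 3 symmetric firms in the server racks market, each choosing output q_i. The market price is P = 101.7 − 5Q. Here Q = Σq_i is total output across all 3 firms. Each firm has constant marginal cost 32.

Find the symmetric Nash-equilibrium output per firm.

A representative firm's profit is π_i = q_i(101.7 − 5Q) − 32q_i, with Q = q_i + Σ_{j≠i} q_j.
First-order condition: 69.7 − 10q_i − 5Σ_{j≠i} q_j = 0.
In a symmetric equilibrium every firm chooses the same q, so Σ_{j≠i} q_j = 2q. The condition becomes 69.7 − 20q = 0, giving q = 69.7/20 = 3.485.

3.485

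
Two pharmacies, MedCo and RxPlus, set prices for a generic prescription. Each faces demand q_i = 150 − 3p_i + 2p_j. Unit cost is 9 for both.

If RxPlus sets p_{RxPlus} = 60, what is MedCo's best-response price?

49.5

MedCo's profit: π = (p_{MedCo} − 9)(150 − 3p_{MedCo} + 2p_{RxPlus}).
∂π/∂p_{MedCo} = 177 − 6p_{MedCo} + 2p_{RxPlus} = 0 ⇒ p_{MedCo} = 29.5 + (1/3)p_{RxPlus}.
At p_{RxPlus} = 60: p_{MedCo} = 29.5 + (1/3)·60 = 49.5.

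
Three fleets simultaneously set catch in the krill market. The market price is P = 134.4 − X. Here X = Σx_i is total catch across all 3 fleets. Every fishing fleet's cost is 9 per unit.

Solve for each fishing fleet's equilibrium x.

A representative fishing fleet's profit is π_i = x_i(134.4 − X) − 9x_i, with X = x_i + Σ_{j≠i} x_j.
First-order condition: 125.4 − 2x_i − Σ_{j≠i} x_j = 0.
With identical fishing fleets, set every x_j = x: then 125.4 − 2x − 2x = 0, i.e. x = 125.4/4 = 31.35.

31.35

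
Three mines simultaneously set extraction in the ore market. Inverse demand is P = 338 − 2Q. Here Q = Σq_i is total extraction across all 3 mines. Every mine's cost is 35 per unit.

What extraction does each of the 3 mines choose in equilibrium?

A representative mine's profit is π_i = q_i(338 − 2Q) − 35q_i, with Q = q_i + Σ_{j≠i} q_j.
First-order condition: 303 − 4q_i − 2Σ_{j≠i} q_j = 0.
Imposing symmetry (q_j = q for all j) turns Σ_{j≠i} q_j into 2q, so 303 = 8q and q = 37.875.

37.875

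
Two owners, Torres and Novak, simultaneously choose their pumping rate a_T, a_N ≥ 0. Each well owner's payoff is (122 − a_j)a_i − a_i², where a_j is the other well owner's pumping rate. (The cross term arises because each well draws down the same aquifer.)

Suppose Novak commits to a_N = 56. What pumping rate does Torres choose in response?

33

Torres's payoff is (122 − a_N)a_T − a_T².
∂π/∂a_T = 122 − a_N − 2a_T = 0, so a_T = 61 − 0.5a_N.
At a_N = 56: a_T = 61 − 0.5·56 = 33.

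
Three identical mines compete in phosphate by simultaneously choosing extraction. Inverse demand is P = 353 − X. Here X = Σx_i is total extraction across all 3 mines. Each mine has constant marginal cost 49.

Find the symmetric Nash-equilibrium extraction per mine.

A representative mine's profit is π_i = x_i(353 − X) − 49x_i, with X = x_i + Σ_{j≠i} x_j.
First-order condition: 304 − 2x_i − Σ_{j≠i} x_j = 0.
Imposing symmetry (x_j = x for all j) turns Σ_{j≠i} x_j into 2x, so 304 = 4x and x = 76.

76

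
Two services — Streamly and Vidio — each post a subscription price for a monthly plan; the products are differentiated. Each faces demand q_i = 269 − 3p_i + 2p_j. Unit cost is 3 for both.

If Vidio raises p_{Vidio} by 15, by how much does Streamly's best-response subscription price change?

5

Streamly's profit: π = (p_{Streamly} − 3)(269 − 3p_{Streamly} + 2p_{Vidio}).
∂π/∂p_{Streamly} = 278 − 6p_{Streamly} + 2p_{Vidio} = 0 ⇒ p_{Streamly} = 139/3 + (1/3)p_{Vidio}.
The reaction-function slope is 1/3, so a 15-unit rise in p_{Vidio} moves p_{Streamly} by 1/3 × 15 = 5. Streamly's best response rises — the actions are strategic complements.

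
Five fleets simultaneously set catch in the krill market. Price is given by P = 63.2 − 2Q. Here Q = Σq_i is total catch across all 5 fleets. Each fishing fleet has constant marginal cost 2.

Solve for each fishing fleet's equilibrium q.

A representative fishing fleet's profit is π_i = q_i(63.2 − 2Q) − 2q_i, with Q = q_i + Σ_{j≠i} q_j.
First-order condition: 61.2 − 4q_i − 2Σ_{j≠i} q_j = 0.
In a symmetric equilibrium every fishing fleet chooses the same q, so Σ_{j≠i} q_j = 4q. The condition becomes 61.2 − 12q = 0, giving q = 61.2/12 = 5.1.

5.1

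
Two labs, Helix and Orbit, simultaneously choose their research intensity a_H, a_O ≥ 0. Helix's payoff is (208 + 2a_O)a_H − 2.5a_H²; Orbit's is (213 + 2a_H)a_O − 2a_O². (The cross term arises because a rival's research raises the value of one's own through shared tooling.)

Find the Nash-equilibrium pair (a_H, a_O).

78.625, 92.5625

Expanding Helix's payoff: 208a_H + 2a_Oa_H − 2.5a_H².
∂π/∂a_H = 208 + 2a_O − 5a_H = 0, so a_H = 41.6 + 0.4a_O.
Likewise for Orbit: a_O = 53.25 + 0.5a_H.
Substituting the second reaction function into the first: a_H = 41.6 + 0.4(53.25 + 0.5a_H), which gives 0.8a_H = 62.9 ⇒ a_H = 78.625.
Then a_O = 53.25 + 0.5·78.625 = 92.5625.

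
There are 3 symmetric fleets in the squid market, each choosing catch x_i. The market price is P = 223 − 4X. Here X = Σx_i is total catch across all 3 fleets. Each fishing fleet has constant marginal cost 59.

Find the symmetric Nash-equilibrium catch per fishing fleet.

10.25

A representative fishing fleet's profit is π_i = x_i(223 − 4X) − 59x_i, with X = x_i + Σ_{j≠i} x_j.
First-order condition: 164 − 8x_i − 4Σ_{j≠i} x_j = 0.
In a symmetric equilibrium every fishing fleet chooses the same x, so Σ_{j≠i} x_j = 2x. The condition becomes 164 − 16x = 0, giving x = 164/16 = 10.25.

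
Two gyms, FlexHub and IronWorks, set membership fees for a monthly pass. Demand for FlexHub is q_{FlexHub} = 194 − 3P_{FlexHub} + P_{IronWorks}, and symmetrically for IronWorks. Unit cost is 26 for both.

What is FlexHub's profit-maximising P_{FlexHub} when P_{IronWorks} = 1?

45.5

FlexHub's profit: π = (P_{FlexHub} − 26)(194 − 3P_{FlexHub} + P_{IronWorks}).
∂π/∂P_{FlexHub} = 272 − 6P_{FlexHub} + P_{IronWorks} = 0 ⇒ P_{FlexHub} = 136/3 + (1/6)P_{IronWorks}.
At P_{IronWorks} = 1: P_{FlexHub} = 136/3 + (1/6)·1 = 45.5.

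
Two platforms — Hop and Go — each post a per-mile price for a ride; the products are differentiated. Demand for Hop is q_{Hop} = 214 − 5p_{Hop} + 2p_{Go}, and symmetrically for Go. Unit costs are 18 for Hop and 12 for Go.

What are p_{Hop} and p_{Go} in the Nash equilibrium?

37.375, 34.875

Hop's profit: π = (p_{Hop} − 18)(214 − 5p_{Hop} + 2p_{Go}).
∂π/∂p_{Hop} = 304 − 10p_{Hop} + 2p_{Go} = 0 ⇒ p_{Hop} = 30.4 + 0.2p_{Go}.
Similarly p_{Go} = 27.4 + 0.2p_{Hop}.
Solving the two reaction functions simultaneously: (1 − (0.2)(0.2))p_{Hop} = 30.4 + 0.2·27.4, so 0.96p_{Hop} = 35.88 and p_{Hop} = 37.375.
Then p_{Go} = 27.4 + 0.2·37.375 = 34.875.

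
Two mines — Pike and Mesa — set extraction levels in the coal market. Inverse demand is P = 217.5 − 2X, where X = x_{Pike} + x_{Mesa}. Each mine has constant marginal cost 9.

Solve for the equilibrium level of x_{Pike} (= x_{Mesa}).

Mine Pike's profit: π = x_{Pike}(217.5 − 2(x_{Pike} + x_{Mesa})) − 9x_{Pike}.
∂π/∂x_{Pike} = 208.5 − 4x_{Pike} − 2x_{Mesa} = 0, so x_{Pike} = 52.125 − 0.5x_{Mesa}.
The game is symmetric, so in equilibrium x_{Mesa} = x_{Pike}: the reaction function gives 1.5x_{Pike} = 52.125, hence x_{Pike} = 34.75.

34.75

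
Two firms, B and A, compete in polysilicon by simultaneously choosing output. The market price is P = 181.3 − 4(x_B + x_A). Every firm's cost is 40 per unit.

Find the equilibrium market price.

Firm B's profit: π = x_B(181.3 − 4(x_B + x_A)) − 40x_B.
∂π/∂x_B = 141.3 − 8x_B − 4x_A = 0, so x_B = 17.6625 − 0.5x_A.
The game is symmetric, so in equilibrium x_A = x_B: the reaction function gives 1.5x_B = 17.6625, hence x_B = 11.775.
Equilibrium price: P = 181.3 − 4·23.55 = 87.1.

87.1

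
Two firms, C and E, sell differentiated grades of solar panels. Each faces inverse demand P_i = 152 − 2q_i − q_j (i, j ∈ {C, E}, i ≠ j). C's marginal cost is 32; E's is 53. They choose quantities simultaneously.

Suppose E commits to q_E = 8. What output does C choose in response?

28

Firm C's profit: π = q_C(152 − 2q_C − q_E) − 32q_C.
∂π/∂q_C = 120 − 4q_C − q_E = 0 ⇒ q_C = 30 − 0.25q_E.
At q_E = 8: q_C = 30 − 0.25·8 = 28.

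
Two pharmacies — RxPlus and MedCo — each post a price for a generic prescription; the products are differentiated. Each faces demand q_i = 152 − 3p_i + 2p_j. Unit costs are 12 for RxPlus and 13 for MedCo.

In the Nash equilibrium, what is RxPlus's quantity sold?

105.5625

RxPlus's profit: π = (p_{RxPlus} − 12)(152 − 3p_{RxPlus} + 2p_{MedCo}).
∂π/∂p_{RxPlus} = 188 − 6p_{RxPlus} + 2p_{MedCo} = 0 ⇒ p_{RxPlus} = 94/3 + (1/3)p_{MedCo}.
Similarly p_{MedCo} = 191/6 + (1/3)p_{RxPlus}.
Solving the two reaction functions simultaneously: (1 − (1/3)(1/3))p_{RxPlus} = 94/3 + (1/3)·(191/6), so (8/9)p_{RxPlus} = 755/18 and p_{RxPlus} = 47.1875.
Then p_{MedCo} = 191/6 + (1/3)·47.1875 = 47.5625.
q_{RxPlus} = 152 − 3·47.1875 + 2·47.5625 = 105.5625.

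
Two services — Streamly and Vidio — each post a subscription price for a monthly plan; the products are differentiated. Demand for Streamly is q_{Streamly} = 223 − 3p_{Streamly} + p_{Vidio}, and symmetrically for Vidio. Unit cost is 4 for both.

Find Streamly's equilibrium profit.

5547

Streamly's profit: π = (p_{Streamly} − 4)(223 − 3p_{Streamly} + p_{Vidio}).
∂π/∂p_{Streamly} = 235 − 6p_{Streamly} + p_{Vidio} = 0 ⇒ p_{Streamly} = 235/6 + (1/6)p_{Vidio}.
By symmetry p_{Vidio} = p_{Streamly}; substituting into the reaction function, (5/6)p_{Streamly} = 235/6 and p_{Streamly} = 47.
q_{Streamly} = 223 − 3·47 + 47 = 129.
Profit = (47 − 4)·129 = 5547.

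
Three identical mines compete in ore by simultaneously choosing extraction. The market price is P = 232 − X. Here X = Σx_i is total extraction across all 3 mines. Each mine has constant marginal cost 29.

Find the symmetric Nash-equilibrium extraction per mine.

A representative mine's profit is π_i = x_i(232 − X) − 29x_i, with X = x_i + Σ_{j≠i} x_j.
First-order condition: 203 − 2x_i − Σ_{j≠i} x_j = 0.
With identical mines, set every x_j = x: then 203 − 2x − 2x = 0, i.e. x = 203/4 = 50.75.

50.75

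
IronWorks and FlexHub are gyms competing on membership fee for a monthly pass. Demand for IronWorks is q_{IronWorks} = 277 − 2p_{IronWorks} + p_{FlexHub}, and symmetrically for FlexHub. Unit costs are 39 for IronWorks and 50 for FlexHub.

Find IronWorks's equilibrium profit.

13057.28

IronWorks's profit: π = (p_{IronWorks} − 39)(277 − 2p_{IronWorks} + p_{FlexHub}).
∂π/∂p_{IronWorks} = 355 − 4p_{IronWorks} + p_{FlexHub} = 0 ⇒ p_{IronWorks} = 88.75 + 0.25p_{FlexHub}.
Similarly p_{FlexHub} = 94.25 + 0.25p_{IronWorks}.
Solving the two reaction functions simultaneously: (1 − (0.25)(0.25))p_{IronWorks} = 88.75 + 0.25·94.25, so 0.9375p_{IronWorks} = 112.3125 and p_{IronWorks} = 119.8.
Then p_{FlexHub} = 94.25 + 0.25·119.8 = 124.2.
q_{IronWorks} = 277 − 2·119.8 + 124.2 = 161.6.
Profit = (119.8 − 39)·161.6 = 13057.28.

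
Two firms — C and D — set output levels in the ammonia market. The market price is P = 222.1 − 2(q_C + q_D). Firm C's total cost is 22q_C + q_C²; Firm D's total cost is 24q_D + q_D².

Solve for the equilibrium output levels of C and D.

25.1375, 24.6375

Firm C's profit: π = q_C(222.1 − 2(q_C + q_D)) − 22q_C − q_C².
∂π/∂q_C = 200.1 − 6q_C − 2q_D = 0, so q_C = 33.35 − (1/3)q_D.
By the same steps for D: q_D = 1981/60 − (1/3)q_C.
Solving the two reaction functions simultaneously: (1 − (−1/3)(−1/3))q_C = 33.35 − (1/3)·(1981/60), so (8/9)q_C = 2011/90 and q_C = 25.1375.
Then q_D = 1981/60 − (1/3)·25.1375 = 24.6375.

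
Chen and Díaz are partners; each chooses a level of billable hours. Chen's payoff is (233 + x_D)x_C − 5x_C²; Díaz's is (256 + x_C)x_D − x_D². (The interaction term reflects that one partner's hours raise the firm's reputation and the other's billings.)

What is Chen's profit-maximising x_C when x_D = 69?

Expanding Chen's payoff: 233x_C + x_Dx_C − 5x_C².
∂π/∂x_C = 233 + x_D − 10x_C = 0, so x_C = 23.3 + 0.1x_D.
At x_D = 69: x_C = 23.3 + 0.1·69 = 30.2.

30.2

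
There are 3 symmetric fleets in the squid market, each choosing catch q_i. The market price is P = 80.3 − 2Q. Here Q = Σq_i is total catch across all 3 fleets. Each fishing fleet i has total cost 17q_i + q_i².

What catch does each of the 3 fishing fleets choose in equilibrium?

A representative fishing fleet's profit is π_i = q_i(80.3 − 2Q) − 17q_i − q_i², with Q = q_i + Σ_{j≠i} q_j.
First-order condition: 63.3 − 6q_i − 2Σ_{j≠i} q_j = 0.
With identical fishing fleets, set every q_j = q: then 63.3 − 6q − 4q = 0, i.e. q = 63.3/10 = 6.33.

6.33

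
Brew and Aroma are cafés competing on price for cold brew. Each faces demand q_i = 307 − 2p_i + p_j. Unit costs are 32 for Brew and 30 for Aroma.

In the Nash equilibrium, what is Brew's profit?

Brew's profit: π = (p_{Brew} − 32)(307 − 2p_{Brew} + p_{Aroma}).
∂π/∂p_{Brew} = 371 − 4p_{Brew} + p_{Aroma} = 0 ⇒ p_{Brew} = 92.75 + 0.25p_{Aroma}.
Similarly p_{Aroma} = 91.75 + 0.25p_{Brew}.
Plugging p_{Aroma} into Brew's best response: p_{Brew} = 92.75 + 0.25(91.75 + 0.25p_{Brew}) ⇒ 0.9375p_{Brew} = 115.6875, so p_{Brew} = 123.4.
Then p_{Aroma} = 91.75 + 0.25·123.4 = 122.6.
q_{Brew} = 307 − 2·123.4 + 122.6 = 182.8.
Profit = (123.4 − 32)·182.8 = 16707.92.

16707.92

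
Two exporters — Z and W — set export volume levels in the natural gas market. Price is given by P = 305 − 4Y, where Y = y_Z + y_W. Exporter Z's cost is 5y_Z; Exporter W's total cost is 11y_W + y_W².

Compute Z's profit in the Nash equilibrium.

Exporter Z's profit: π = y_Z(305 − 4(y_Z + y_W)) − 5y_Z.
∂π/∂y_Z = 300 − 8y_Z − 4y_W = 0, so y_Z = 37.5 − 0.5y_W.
For W: ∂π/∂y_W = 294 − 10y_W − 4y_Z = 0 ⇒ y_W = 29.4 − 0.4y_Z.
Plugging y_W into Z's best response: y_Z = 37.5 − 0.5(29.4 − 0.4y_Z) ⇒ 0.8y_Z = 22.8, so y_Z = 28.5.
Then y_W = 29.4 − 0.4·28.5 = 18.
Price P = 305 − 4·46.5 = 119.
Z's profit: (119 − 5)·28.5 = 3249.

3249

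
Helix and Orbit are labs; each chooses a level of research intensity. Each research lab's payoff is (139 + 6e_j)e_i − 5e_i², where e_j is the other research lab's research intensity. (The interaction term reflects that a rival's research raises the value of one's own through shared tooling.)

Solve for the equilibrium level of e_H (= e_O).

34.75

Helix's payoff is (139 + 6e_O)e_H − 5e_H².
∂π/∂e_H = 139 + 6e_O − 10e_H = 0, so e_H = 13.9 + 0.6e_O.
By symmetry e_O = e_H; substituting into the reaction function, 0.4e_H = 13.9 and e_H = 34.75.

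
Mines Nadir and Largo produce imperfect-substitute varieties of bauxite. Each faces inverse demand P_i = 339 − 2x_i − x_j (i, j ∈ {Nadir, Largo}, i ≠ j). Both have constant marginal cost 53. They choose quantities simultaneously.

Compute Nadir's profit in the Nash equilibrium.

Mine Nadir's profit: π = x_{Nadir}(339 − 2x_{Nadir} − x_{Largo}) − 53x_{Nadir}.
∂π/∂x_{Nadir} = 286 − 4x_{Nadir} − x_{Largo} = 0 ⇒ x_{Nadir} = 71.5 − 0.25x_{Largo}.
By symmetry x_{Largo} = x_{Nadir}; substituting into the reaction function, 1.25x_{Nadir} = 71.5 and x_{Nadir} = 57.2.
P_{Nadir} = 339 − 2·57.2 − 57.2 = 167.4.
Profit = (167.4 − 53)·57.2 = 6543.68.

6543.68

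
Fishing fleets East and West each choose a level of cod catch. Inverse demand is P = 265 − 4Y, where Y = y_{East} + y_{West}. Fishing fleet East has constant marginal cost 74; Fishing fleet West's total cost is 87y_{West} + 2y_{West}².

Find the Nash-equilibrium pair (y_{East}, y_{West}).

19.75, 8.25

Fishing fleet East's profit: π = y_{East}(265 − 4(y_{East} + y_{West})) − 74y_{East}.
∂π/∂y_{East} = 191 − 8y_{East} − 4y_{West} = 0, so y_{East} = 23.875 − 0.5y_{West}.
For West: ∂π/∂y_{West} = 178 − 12y_{West} − 4y_{East} = 0 ⇒ y_{West} = 89/6 − (1/3)y_{East}.
Solving the two reaction functions simultaneously: (1 − (−0.5)(−1/3))y_{East} = 23.875 − 0.5·(89/6), so (5/6)y_{East} = 395/24 and y_{East} = 19.75.
Then y_{West} = 89/6 − (1/3)·19.75 = 8.25.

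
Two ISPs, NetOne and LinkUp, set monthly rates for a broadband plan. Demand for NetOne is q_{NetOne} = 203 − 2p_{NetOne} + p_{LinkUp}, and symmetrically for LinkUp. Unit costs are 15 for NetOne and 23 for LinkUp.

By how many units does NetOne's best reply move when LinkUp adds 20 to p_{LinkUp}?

5

NetOne's profit: π = (p_{NetOne} − 15)(203 − 2p_{NetOne} + p_{LinkUp}).
∂π/∂p_{NetOne} = 233 − 4p_{NetOne} + p_{LinkUp} = 0 ⇒ p_{NetOne} = 58.25 + 0.25p_{LinkUp}.
The reaction-function slope is 0.25, so a 20-unit rise in p_{LinkUp} moves p_{NetOne} by 0.25 × 20 = 5. NetOne's best response rises — the actions are strategic complements.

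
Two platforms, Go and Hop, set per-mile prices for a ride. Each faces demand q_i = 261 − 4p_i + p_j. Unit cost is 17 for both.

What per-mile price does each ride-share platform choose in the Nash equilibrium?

47

Go's profit: π = (p_{Go} − 17)(261 − 4p_{Go} + p_{Hop}).
∂π/∂p_{Go} = 329 − 8p_{Go} + p_{Hop} = 0 ⇒ p_{Go} = 41.125 + 0.125p_{Hop}.
Setting p_{Go} = p_{Hop} in the reaction function: p_{Go} = 41.125 + 0.125p_{Go}, so p_{Go} = 41.125 / 0.875 = 47.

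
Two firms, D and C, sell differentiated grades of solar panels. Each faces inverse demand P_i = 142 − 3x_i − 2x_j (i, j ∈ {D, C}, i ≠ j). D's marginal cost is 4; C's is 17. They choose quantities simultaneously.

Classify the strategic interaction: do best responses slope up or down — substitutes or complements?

Firm D's profit: π = x_D(142 − 3x_D − 2x_C) − 4x_D.
∂π/∂x_D = 138 − 6x_D − 2x_C = 0 ⇒ x_D = 23 − (1/3)x_C.
The best-response slope dx_D/dx_C = −1/3 < 0: the reaction function is downward-sloping, so the choices are strategic substitutes.

strategic substitutes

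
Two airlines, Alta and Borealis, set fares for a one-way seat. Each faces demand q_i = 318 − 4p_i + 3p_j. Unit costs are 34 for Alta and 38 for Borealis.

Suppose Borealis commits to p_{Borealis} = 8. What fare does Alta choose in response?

Alta's profit: π = (p_{Alta} − 34)(318 − 4p_{Alta} + 3p_{Borealis}).
∂π/∂p_{Alta} = 454 − 8p_{Alta} + 3p_{Borealis} = 0 ⇒ p_{Alta} = 56.75 + 0.375p_{Borealis}.
At p_{Borealis} = 8: p_{Alta} = 56.75 + 0.375·8 = 59.75.

59.75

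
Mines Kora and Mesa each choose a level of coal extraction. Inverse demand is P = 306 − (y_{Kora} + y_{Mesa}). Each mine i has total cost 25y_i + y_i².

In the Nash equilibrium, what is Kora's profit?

6316.88

Mine Kora's profit: π = y_{Kora}(306 − (y_{Kora} + y_{Mesa})) − 25y_{Kora} − y_{Kora}².
∂π/∂y_{Kora} = 281 − 4y_{Kora} − y_{Mesa} = 0, so y_{Kora} = 70.25 − 0.25y_{Mesa}.
By symmetry y_{Mesa} = y_{Kora}; substituting into the reaction function, 1.25y_{Kora} = 70.25 and y_{Kora} = 56.2.
Price P = 306 − 112.4 = 193.6.
Kora's profit: (193.6 − 25)·56.2 − (56.2)² = 6316.88.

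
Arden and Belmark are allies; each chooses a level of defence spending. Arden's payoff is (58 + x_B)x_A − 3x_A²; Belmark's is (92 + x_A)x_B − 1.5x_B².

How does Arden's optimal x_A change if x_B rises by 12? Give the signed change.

2

Expanding Arden's payoff: 58x_A + x_Bx_A − 3x_A².
∂π/∂x_A = 58 + x_B − 6x_A = 0, so x_A = 29/3 + (1/6)x_B.
The reaction-function slope is 1/6, so a 12-unit rise in x_B moves x_A by 1/6 × 12 = 2. Arden's best response rises — the actions are strategic complements.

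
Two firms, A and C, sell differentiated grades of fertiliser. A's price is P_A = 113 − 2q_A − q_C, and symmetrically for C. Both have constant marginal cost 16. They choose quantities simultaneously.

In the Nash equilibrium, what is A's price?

54.8

Firm A's profit: π = q_A(113 − 2q_A − q_C) − 16q_A.
∂π/∂q_A = 97 − 4q_A − q_C = 0 ⇒ q_A = 24.25 − 0.25q_C.
By symmetry q_C = q_A; substituting into the reaction function, 1.25q_A = 24.25 and q_A = 19.4.
P_A = 113 − 2·19.4 − 19.4 = 54.8.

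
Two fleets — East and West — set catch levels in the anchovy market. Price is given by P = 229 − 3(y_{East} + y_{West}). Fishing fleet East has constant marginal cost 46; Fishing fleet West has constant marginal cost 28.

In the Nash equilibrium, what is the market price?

Fishing fleet East's profit: π = y_{East}(229 − 3(y_{East} + y_{West})) − 46y_{East}.
∂π/∂y_{East} = 183 − 6y_{East} − 3y_{West} = 0, so y_{East} = 30.5 − 0.5y_{West}.
By the same steps for West: y_{West} = 33.5 − 0.5y_{East}.
Solving the two reaction functions simultaneously: (1 − (−0.5)(−0.5))y_{East} = 30.5 − 0.5·33.5, so 0.75y_{East} = 13.75 and y_{East} = 55/3.
Then y_{West} = 33.5 − 0.5·(55/3) = 73/3.
Equilibrium price: P = 229 − 3·(128/3) = 101.

101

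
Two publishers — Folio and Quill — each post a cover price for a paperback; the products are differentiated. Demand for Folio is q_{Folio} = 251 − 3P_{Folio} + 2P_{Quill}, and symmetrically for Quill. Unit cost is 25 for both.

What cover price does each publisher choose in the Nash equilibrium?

81.5

Folio's profit: π = (P_{Folio} − 25)(251 − 3P_{Folio} + 2P_{Quill}).
∂π/∂P_{Folio} = 326 − 6P_{Folio} + 2P_{Quill} = 0 ⇒ P_{Folio} = 163/3 + (1/3)P_{Quill}.
The game is symmetric, so in equilibrium P_{Quill} = P_{Folio}: the reaction function gives (2/3)P_{Folio} = 163/3, hence P_{Folio} = 81.5.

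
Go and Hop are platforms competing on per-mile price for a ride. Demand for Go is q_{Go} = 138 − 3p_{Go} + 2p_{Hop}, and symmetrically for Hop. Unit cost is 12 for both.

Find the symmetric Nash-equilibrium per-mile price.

43.5

Go's profit: π = (p_{Go} − 12)(138 − 3p_{Go} + 2p_{Hop}).
∂π/∂p_{Go} = 174 − 6p_{Go} + 2p_{Hop} = 0 ⇒ p_{Go} = 29 + (1/3)p_{Hop}.
Setting p_{Go} = p_{Hop} in the reaction function: p_{Go} = 29 + (1/3)p_{Go}, so p_{Go} = 29 / (2/3) = 43.5.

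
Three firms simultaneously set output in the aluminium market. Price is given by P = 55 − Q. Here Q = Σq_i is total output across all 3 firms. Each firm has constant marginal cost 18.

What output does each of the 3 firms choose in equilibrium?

A representative firm's profit is π_i = q_i(55 − Q) − 18q_i, with Q = q_i + Σ_{j≠i} q_j.
First-order condition: 37 − 2q_i − Σ_{j≠i} q_j = 0.
With identical firms, set every q_j = q: then 37 − 2q − 2q = 0, i.e. q = 37/4 = 9.25.

9.25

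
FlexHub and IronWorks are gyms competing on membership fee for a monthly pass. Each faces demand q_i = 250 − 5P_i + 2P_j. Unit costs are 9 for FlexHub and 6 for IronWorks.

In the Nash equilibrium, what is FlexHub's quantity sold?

137.8125

FlexHub's profit: π = (P_{FlexHub} − 9)(250 − 5P_{FlexHub} + 2P_{IronWorks}).
∂π/∂P_{FlexHub} = 295 − 10P_{FlexHub} + 2P_{IronWorks} = 0 ⇒ P_{FlexHub} = 29.5 + 0.2P_{IronWorks}.
Similarly P_{IronWorks} = 28 + 0.2P_{FlexHub}.
Substituting the second reaction function into the first: P_{FlexHub} = 29.5 + 0.2(28 + 0.2P_{FlexHub}), which gives 0.96P_{FlexHub} = 35.1 ⇒ P_{FlexHub} = 36.5625.
Then P_{IronWorks} = 28 + 0.2·36.5625 = 35.3125.
q_{FlexHub} = 250 − 5·36.5625 + 2·35.3125 = 137.8125.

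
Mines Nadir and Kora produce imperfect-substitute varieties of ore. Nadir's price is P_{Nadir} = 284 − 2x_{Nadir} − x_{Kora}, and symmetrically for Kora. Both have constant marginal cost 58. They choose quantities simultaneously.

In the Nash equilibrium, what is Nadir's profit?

4086.08

Mine Nadir's profit: π = x_{Nadir}(284 − 2x_{Nadir} − x_{Kora}) − 58x_{Nadir}.
∂π/∂x_{Nadir} = 226 − 4x_{Nadir} − x_{Kora} = 0 ⇒ x_{Nadir} = 56.5 − 0.25x_{Kora}.
The game is symmetric, so in equilibrium x_{Kora} = x_{Nadir}: the reaction function gives 1.25x_{Nadir} = 56.5, hence x_{Nadir} = 45.2.
P_{Nadir} = 284 − 2·45.2 − 45.2 = 148.4.
Profit = (148.4 − 58)·45.2 = 4086.08.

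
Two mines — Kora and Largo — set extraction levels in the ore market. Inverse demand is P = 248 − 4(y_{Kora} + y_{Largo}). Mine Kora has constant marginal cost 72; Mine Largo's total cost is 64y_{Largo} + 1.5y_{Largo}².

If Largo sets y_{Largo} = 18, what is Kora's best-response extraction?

Mine Kora's profit: π = y_{Kora}(248 − 4(y_{Kora} + y_{Largo})) − 72y_{Kora}.
∂π/∂y_{Kora} = 176 − 8y_{Kora} − 4y_{Largo} = 0, so y_{Kora} = 22 − 0.5y_{Largo}.
At y_{Largo} = 18: y_{Kora} = 22 − 0.5·18 = 13.

13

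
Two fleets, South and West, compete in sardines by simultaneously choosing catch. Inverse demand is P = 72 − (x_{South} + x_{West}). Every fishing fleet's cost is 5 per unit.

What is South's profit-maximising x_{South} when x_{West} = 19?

24

Fishing fleet South's profit: π = x_{South}(72 − (x_{South} + x_{West})) − 5x_{South}.
∂π/∂x_{South} = 67 − 2x_{South} − x_{West} = 0, so x_{South} = 33.5 − 0.5x_{West}.
At x_{West} = 19: x_{South} = 33.5 − 0.5·19 = 24.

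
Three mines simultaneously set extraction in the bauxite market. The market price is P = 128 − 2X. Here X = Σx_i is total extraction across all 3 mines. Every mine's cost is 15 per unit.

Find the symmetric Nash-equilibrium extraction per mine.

A representative mine's profit is π_i = x_i(128 − 2X) − 15x_i, with X = x_i + Σ_{j≠i} x_j.
First-order condition: 113 − 4x_i − 2Σ_{j≠i} x_j = 0.
Imposing symmetry (x_j = x for all j) turns Σ_{j≠i} x_j into 2x, so 113 = 8x and x = 14.125.

14.125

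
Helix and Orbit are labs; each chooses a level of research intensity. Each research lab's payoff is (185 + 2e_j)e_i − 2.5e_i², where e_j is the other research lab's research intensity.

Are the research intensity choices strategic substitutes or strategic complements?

strategic complements

Helix's payoff is (185 + 2e_O)e_H − 2.5e_H².
∂π/∂e_H = 185 + 2e_O − 5e_H = 0, so e_H = 37 + 0.4e_O.
The best-response slope de_H/de_O = 0.4 > 0: the reaction function is upward-sloping, so the choices are strategic complements.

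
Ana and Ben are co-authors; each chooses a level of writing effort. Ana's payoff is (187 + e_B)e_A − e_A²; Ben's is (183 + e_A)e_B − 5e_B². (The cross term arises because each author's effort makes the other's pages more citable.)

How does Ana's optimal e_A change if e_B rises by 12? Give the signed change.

Expanding Ana's payoff: 187e_A + e_Be_A − e_A².
∂π/∂e_A = 187 + e_B − 2e_A = 0, so e_A = 93.5 + 0.5e_B.
The reaction-function slope is 0.5, so a 12-unit rise in e_B moves e_A by 0.5 × 12 = 6. Ana's best response rises — the actions are strategic complements.

6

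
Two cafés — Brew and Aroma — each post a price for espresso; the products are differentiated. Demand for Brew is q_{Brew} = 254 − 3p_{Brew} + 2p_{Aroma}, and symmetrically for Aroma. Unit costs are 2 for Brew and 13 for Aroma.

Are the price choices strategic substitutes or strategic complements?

strategic complements

Brew's profit: π = (p_{Brew} − 2)(254 − 3p_{Brew} + 2p_{Aroma}).
∂π/∂p_{Brew} = 260 − 6p_{Brew} + 2p_{Aroma} = 0 ⇒ p_{Brew} = 130/3 + (1/3)p_{Aroma}.
The best-response slope dp_{Brew}/dp_{Aroma} = 1/3 > 0: the reaction function is upward-sloping, so the choices are strategic complements.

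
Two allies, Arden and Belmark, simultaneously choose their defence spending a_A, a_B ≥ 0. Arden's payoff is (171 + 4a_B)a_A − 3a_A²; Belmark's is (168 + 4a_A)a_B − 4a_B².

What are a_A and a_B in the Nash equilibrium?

Expanding Arden's payoff: 171a_A + 4a_Ba_A − 3a_A².
∂π/∂a_A = 171 + 4a_B − 6a_A = 0, so a_A = 28.5 + (2/3)a_B.
Likewise for Belmark: a_B = 21 + 0.5a_A.
Solving the two reaction functions simultaneously: (1 − (2/3)(0.5))a_A = 28.5 + (2/3)·21, so (2/3)a_A = 42.5 and a_A = 63.75.
Then a_B = 21 + 0.5·63.75 = 52.875.

63.75, 52.875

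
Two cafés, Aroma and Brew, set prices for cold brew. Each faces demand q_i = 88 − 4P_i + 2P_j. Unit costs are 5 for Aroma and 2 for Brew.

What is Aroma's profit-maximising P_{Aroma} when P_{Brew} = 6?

Aroma's profit: π = (P_{Aroma} − 5)(88 − 4P_{Aroma} + 2P_{Brew}).
∂π/∂P_{Aroma} = 108 − 8P_{Aroma} + 2P_{Brew} = 0 ⇒ P_{Aroma} = 13.5 + 0.25P_{Brew}.
At P_{Brew} = 6: P_{Aroma} = 13.5 + 0.25·6 = 15.

15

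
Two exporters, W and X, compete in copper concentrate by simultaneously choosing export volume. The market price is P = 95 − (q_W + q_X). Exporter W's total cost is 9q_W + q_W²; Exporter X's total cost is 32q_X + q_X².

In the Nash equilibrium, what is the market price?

65.2

Exporter W's profit: π = q_W(95 − (q_W + q_X)) − 9q_W − q_W².
∂π/∂q_W = 86 − 4q_W − q_X = 0, so q_W = 21.5 − 0.25q_X.
By the same steps for X: q_X = 15.75 − 0.25q_W.
Solving the two reaction functions simultaneously: (1 − (−0.25)(−0.25))q_W = 21.5 − 0.25·15.75, so 0.9375q_W = 17.5625 and q_W = 281/15.
Then q_X = 15.75 − 0.25·(281/15) = 166/15.
Equilibrium price: P = 95 − 29.8 = 65.2.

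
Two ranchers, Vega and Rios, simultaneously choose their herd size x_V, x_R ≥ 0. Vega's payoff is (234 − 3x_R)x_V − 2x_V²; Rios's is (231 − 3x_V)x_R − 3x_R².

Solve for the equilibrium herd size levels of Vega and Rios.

Expanding Vega's payoff: 234x_V − 3x_Rx_V − 2x_V².
∂π/∂x_V = 234 − 3x_R − 4x_V = 0, so x_V = 58.5 − 0.75x_R.
Likewise for Rios: x_R = 38.5 − 0.5x_V.
Substituting the second reaction function into the first: x_V = 58.5 − 0.75(38.5 − 0.5x_V), which gives 0.625x_V = 29.625 ⇒ x_V = 47.4.
Then x_R = 38.5 − 0.5·47.4 = 14.8.

47.4, 14.8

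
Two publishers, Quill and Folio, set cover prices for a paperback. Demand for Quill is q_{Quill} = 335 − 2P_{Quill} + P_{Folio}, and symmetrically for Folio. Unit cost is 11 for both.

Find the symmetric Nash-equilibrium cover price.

119

Quill's profit: π = (P_{Quill} − 11)(335 − 2P_{Quill} + P_{Folio}).
∂π/∂P_{Quill} = 357 − 4P_{Quill} + P_{Folio} = 0 ⇒ P_{Quill} = 89.25 + 0.25P_{Folio}.
Setting P_{Quill} = P_{Folio} in the reaction function: P_{Quill} = 89.25 + 0.25P_{Quill}, so P_{Quill} = 89.25 / 0.75 = 119.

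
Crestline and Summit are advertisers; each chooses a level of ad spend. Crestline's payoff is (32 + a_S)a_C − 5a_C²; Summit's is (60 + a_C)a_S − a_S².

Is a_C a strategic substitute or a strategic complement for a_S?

Expanding Crestline's payoff: 32a_C + a_Sa_C − 5a_C².
∂π/∂a_C = 32 + a_S − 10a_C = 0, so a_C = 3.2 + 0.1a_S.
The best-response slope da_C/da_S = 0.1 > 0: the reaction function is upward-sloping, so the choices are strategic complements.

strategic complements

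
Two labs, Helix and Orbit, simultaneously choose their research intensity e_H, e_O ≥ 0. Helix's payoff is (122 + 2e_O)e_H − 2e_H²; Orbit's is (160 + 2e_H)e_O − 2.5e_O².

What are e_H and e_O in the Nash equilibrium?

58.125, 55.25

Expanding Helix's payoff: 122e_H + 2e_Oe_H − 2e_H².
∂π/∂e_H = 122 + 2e_O − 4e_H = 0, so e_H = 30.5 + 0.5e_O.
Likewise for Orbit: e_O = 32 + 0.4e_H.
Solving the two reaction functions simultaneously: (1 − (0.5)(0.4))e_H = 30.5 + 0.5·32, so 0.8e_H = 46.5 and e_H = 58.125.
Then e_O = 32 + 0.4·58.125 = 55.25.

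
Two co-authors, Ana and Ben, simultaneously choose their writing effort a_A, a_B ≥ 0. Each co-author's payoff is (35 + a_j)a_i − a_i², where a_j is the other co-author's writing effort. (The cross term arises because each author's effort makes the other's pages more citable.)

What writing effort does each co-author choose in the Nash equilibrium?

Ana's payoff is (35 + a_B)a_A − a_A².
∂π/∂a_A = 35 + a_B − 2a_A = 0, so a_A = 17.5 + 0.5a_B.
The game is symmetric, so in equilibrium a_B = a_A: the reaction function gives 0.5a_A = 17.5, hence a_A = 35.

35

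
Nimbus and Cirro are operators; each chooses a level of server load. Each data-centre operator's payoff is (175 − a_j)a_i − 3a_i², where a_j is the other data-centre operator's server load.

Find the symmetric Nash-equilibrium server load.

25

Nimbus's payoff is (175 − a_C)a_N − 3a_N².
∂π/∂a_N = 175 − a_C − 6a_N = 0, so a_N = 175/6 − (1/6)a_C.
The game is symmetric, so in equilibrium a_C = a_N: the reaction function gives (7/6)a_N = 175/6, hence a_N = 25.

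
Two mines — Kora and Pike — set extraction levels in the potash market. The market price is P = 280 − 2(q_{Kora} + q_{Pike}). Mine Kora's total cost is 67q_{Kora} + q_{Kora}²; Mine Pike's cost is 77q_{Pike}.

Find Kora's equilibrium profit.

Mine Kora's profit: π = q_{Kora}(280 − 2(q_{Kora} + q_{Pike})) − 67q_{Kora} − q_{Kora}².
∂π/∂q_{Kora} = 213 − 6q_{Kora} − 2q_{Pike} = 0, so q_{Kora} = 35.5 − (1/3)q_{Pike}.
For Pike: ∂π/∂q_{Pike} = 203 − 4q_{Pike} − 2q_{Kora} = 0 ⇒ q_{Pike} = 50.75 − 0.5q_{Kora}.
Solving the two reaction functions simultaneously: (1 − (−1/3)(−0.5))q_{Kora} = 35.5 − (1/3)·50.75, so (5/6)q_{Kora} = 223/12 and q_{Kora} = 22.3.
Then q_{Pike} = 50.75 − 0.5·22.3 = 39.6.
Price P = 280 − 2·61.9 = 156.2.
Kora's profit: (156.2 − 67)·22.3 − (22.3)² = 1491.87.

1491.87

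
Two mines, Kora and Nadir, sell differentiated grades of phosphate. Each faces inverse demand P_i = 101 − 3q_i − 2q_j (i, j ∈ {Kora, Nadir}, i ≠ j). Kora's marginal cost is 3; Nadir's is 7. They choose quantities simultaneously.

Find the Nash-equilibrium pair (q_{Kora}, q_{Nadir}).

12.5, 11.5

Mine Kora's profit: π = q_{Kora}(101 − 3q_{Kora} − 2q_{Nadir}) − 3q_{Kora}.
∂π/∂q_{Kora} = 98 − 6q_{Kora} − 2q_{Nadir} = 0 ⇒ q_{Kora} = 49/3 − (1/3)q_{Nadir}.
Similarly q_{Nadir} = 47/3 − (1/3)q_{Kora}.
Plugging q_{Nadir} into Kora's best response: q_{Kora} = 49/3 − (1/3)(47/3 − (1/3)q_{Kora}) ⇒ (8/9)q_{Kora} = 100/9, so q_{Kora} = 12.5.
Then q_{Nadir} = 47/3 − (1/3)·12.5 = 11.5.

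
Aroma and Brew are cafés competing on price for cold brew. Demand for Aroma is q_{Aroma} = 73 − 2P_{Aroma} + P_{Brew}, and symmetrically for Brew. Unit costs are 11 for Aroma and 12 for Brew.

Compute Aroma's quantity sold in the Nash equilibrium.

41.6

Aroma's profit: π = (P_{Aroma} − 11)(73 − 2P_{Aroma} + P_{Brew}).
∂π/∂P_{Aroma} = 95 − 4P_{Aroma} + P_{Brew} = 0 ⇒ P_{Aroma} = 23.75 + 0.25P_{Brew}.
Similarly P_{Brew} = 24.25 + 0.25P_{Aroma}.
Plugging P_{Brew} into Aroma's best response: P_{Aroma} = 23.75 + 0.25(24.25 + 0.25P_{Aroma}) ⇒ 0.9375P_{Aroma} = 29.8125, so P_{Aroma} = 31.8.
Then P_{Brew} = 24.25 + 0.25·31.8 = 32.2.
q_{Aroma} = 73 − 2·31.8 + 32.2 = 41.6.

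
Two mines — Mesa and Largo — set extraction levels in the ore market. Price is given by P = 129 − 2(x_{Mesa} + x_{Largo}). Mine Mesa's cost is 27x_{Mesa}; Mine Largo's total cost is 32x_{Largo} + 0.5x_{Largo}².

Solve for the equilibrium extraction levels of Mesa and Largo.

19.75, 11.5

Mine Mesa's profit: π = x_{Mesa}(129 − 2(x_{Mesa} + x_{Largo})) − 27x_{Mesa}.
∂π/∂x_{Mesa} = 102 − 4x_{Mesa} − 2x_{Largo} = 0, so x_{Mesa} = 25.5 − 0.5x_{Largo}.
For Largo: ∂π/∂x_{Largo} = 97 − 5x_{Largo} − 2x_{Mesa} = 0 ⇒ x_{Largo} = 19.4 − 0.4x_{Mesa}.
Solving the two reaction functions simultaneously: (1 − (−0.5)(−0.4))x_{Mesa} = 25.5 − 0.5·19.4, so 0.8x_{Mesa} = 15.8 and x_{Mesa} = 19.75.
Then x_{Largo} = 19.4 − 0.4·19.75 = 11.5.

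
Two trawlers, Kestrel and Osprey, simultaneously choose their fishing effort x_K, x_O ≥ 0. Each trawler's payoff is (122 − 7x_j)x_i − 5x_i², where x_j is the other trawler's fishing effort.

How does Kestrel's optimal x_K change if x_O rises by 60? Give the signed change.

Kestrel's payoff is (122 − 7x_O)x_K − 5x_K².
∂π/∂x_K = 122 − 7x_O − 10x_K = 0, so x_K = 12.2 − 0.7x_O.
The reaction-function slope is −0.7, so a 60-unit rise in x_O moves x_K by −0.7 × 60 = −42. Kestrel's best response falls — the actions are strategic substitutes.

-42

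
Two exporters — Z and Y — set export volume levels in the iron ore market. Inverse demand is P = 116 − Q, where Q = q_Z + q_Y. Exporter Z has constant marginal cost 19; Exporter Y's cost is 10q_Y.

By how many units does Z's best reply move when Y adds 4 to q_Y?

-2

Exporter Z's profit: π = q_Z(116 − (q_Z + q_Y)) − 19q_Z.
∂π/∂q_Z = 97 − 2q_Z − q_Y = 0, so q_Z = 48.5 − 0.5q_Y.
The reaction-function slope is −0.5, so a 4-unit rise in q_Y moves q_Z by −0.5 × 4 = −2. Z's best response falls — the actions are strategic substitutes.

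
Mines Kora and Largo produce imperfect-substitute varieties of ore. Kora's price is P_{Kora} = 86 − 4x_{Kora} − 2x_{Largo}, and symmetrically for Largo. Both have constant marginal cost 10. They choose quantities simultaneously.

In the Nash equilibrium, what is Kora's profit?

Mine Kora's profit: π = x_{Kora}(86 − 4x_{Kora} − 2x_{Largo}) − 10x_{Kora}.
∂π/∂x_{Kora} = 76 − 8x_{Kora} − 2x_{Largo} = 0 ⇒ x_{Kora} = 9.5 − 0.25x_{Largo}.
Setting x_{Kora} = x_{Largo} in the reaction function: x_{Kora} = 9.5 − 0.25x_{Kora}, so x_{Kora} = 9.5 / 1.25 = 7.6.
P_{Kora} = 86 − 4·7.6 − 2·7.6 = 40.4.
Profit = (40.4 − 10)·7.6 = 231.04.

231.04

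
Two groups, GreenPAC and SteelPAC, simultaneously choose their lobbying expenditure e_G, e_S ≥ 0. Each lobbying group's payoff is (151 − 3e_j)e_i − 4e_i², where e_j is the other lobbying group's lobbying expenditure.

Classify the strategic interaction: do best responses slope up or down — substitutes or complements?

GreenPAC's payoff is (151 − 3e_S)e_G − 4e_G².
∂π/∂e_G = 151 − 3e_S − 8e_G = 0, so e_G = 18.875 − 0.375e_S.
The best-response slope de_G/de_S = −0.375 < 0: the reaction function is downward-sloping, so the choices are strategic substitutes.

strategic substitutes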